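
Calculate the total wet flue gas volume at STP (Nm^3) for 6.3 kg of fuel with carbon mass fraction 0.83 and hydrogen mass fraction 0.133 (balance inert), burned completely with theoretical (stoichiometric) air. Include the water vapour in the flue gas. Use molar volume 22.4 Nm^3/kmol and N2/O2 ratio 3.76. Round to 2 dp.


Per kg fuel: CO2 = (C/12 kmol)*22.4 = (0.83/12)*22.4 = 1.54933 Nm^3
Per kg fuel: H2O = (H/2 kmol)*22.4 = (0.133/2)*22.4 = 1.48960 Nm^3
O2 needed per kg fuel = C/12 + H/4 = 0.83/12 + 0.133/4 = 0.10241667 kmol
Per kg fuel: N2 = O2*3.76*22.4 = 0.10241667*3.76*22.4 = 8.62594 Nm^3
Total per kg = 1.54933 + 1.48960 + 8.62594 = 11.66487 Nm^3
Total = 11.66487 * 6.3 = 73.49 Nm^3


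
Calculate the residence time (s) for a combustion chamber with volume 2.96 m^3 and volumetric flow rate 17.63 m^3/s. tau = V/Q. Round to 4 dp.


tau = V / Q_flow
tau = 2.96 / 17.63 = 0.1679 s


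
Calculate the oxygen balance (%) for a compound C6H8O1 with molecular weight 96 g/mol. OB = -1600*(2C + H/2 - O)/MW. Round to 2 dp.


OB = -1600 * (2C + H/2 - O) / MW
Inner = 2*6 + 8/2 - 1 = 15.00
OB = -1600 * 15.00 / 96 = -250.00%


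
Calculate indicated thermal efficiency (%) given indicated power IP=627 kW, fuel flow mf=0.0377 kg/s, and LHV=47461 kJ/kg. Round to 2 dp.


eta_ith = (IP / (mf * LHV)) * 100
Denominator = 0.0377 * 47461 = 1789.2797 kW
eta_ith = (627 / 1789.2797) * 100 = 35.04%


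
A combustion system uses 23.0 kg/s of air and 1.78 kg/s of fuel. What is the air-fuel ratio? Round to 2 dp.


AFR = m_air / m_fuel
AFR = 23.0 / 1.78 = 12.92


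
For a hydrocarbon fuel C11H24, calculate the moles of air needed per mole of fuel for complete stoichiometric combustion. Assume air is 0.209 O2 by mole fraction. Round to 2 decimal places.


Balanced combustion: C11H24 + 17 O2 -> 11 CO2 + 12 H2O
O2 needed = C + H/4 = 11 + 24/4 = 17.00 moles
Air moles = O2 / 0.209 = 17.00 / 0.209 = 81.34 moles air


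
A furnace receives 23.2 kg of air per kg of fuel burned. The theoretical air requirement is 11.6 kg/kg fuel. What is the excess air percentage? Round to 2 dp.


Excess air = actual - stoichiometric = 23.2 - 11.6 = 11.60 kg/kg fuel
Excess air % = (excess / stoich) * 100 = (11.60 / 11.6) * 100 = 100.00%


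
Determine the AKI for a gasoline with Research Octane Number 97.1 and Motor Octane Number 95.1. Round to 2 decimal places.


AKI = (RON + MON) / 2
AKI = (97.1 + 95.1) / 2
AKI = 192.2 / 2 = 96.10


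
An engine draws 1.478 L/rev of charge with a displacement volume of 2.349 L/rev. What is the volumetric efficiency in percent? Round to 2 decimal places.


eta_v = (V_actual / V_disp) * 100
Ratio = 1.478 / 2.349 = 0.6292
eta_v = 0.6292 * 100 = 62.92%


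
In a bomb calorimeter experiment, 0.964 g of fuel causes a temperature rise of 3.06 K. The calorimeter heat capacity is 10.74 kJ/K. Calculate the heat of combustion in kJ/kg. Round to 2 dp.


Hc = C_cal * delta_T / m_fuel
Q_released = 10.74 * 3.06 = 32.8644 kJ
m_fuel = 0.964 g = 0.964/1000 kg = 0.000964 kg
Hc = 32.8644 / 0.000964 = 34091.70 kJ/kg


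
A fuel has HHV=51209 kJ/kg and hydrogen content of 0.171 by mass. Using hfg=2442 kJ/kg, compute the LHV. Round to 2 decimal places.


LHV = HHV - hfg * 9 * H
Water correction = 2442 * 9 * 0.171 = 3758.238 kJ/kg
LHV = 51209 - 3758.238 = 47450.76 kJ/kg


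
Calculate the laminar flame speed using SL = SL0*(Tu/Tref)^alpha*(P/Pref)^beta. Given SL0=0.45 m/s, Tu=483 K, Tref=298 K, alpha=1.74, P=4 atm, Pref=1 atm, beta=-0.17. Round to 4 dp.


SL = SL0 * (Tu/Tref)^alpha * (P/Pref)^beta
T ratio = 483/298 = 1.62080537
(T ratio)^alpha = 1.62080537^1.74 = 2.317030
(P/Pref)^beta = 4^(-0.17) = 0.790041
SL = 0.45 * 2.317030 * 0.790041 = 0.8237 m/s


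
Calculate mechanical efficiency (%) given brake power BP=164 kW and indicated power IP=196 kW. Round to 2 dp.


eta_mech = (BP / IP) * 100
Ratio = 164 / 196 = 0.8367
eta_mech = 0.8367 * 100 = 83.67%


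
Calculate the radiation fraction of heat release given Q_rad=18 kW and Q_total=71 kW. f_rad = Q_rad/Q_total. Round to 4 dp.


f_rad = Q_rad / Q_total
f_rad = 18 / 71 = 0.2535


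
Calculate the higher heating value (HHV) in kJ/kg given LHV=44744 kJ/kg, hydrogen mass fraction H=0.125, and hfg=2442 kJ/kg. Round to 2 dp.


HHV = LHV + hfg * 9 * H
Water addition = 2442 * 9 * 0.125 = 2747.250 kJ/kg
HHV = 44744 + 2747.250 = 47491.25 kJ/kg


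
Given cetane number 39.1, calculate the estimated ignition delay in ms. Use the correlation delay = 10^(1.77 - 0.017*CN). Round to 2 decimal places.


delay = 10^(1.77 - 0.017*CN)
Exponent = 1.77 - 0.017*39.1 = 1.1053
delay = 10^1.1053 = 12.74 ms


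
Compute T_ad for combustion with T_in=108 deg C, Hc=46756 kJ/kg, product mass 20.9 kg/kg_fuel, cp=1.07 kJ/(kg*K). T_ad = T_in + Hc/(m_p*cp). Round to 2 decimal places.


T_ad = T_in + Hc / (m_p * cp)
Denominator = 20.9 * 1.07 = 22.3630
Temperature rise = 46756 / 22.3630 = 2090.77 K
T_ad = 108 + 2090.77 = 2198.77 deg C


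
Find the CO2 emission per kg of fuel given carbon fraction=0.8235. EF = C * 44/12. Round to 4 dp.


EF = C_frac * (M_CO2 / M_C)
EF = 0.8235 * (44/12)
EF = 0.8235 * 3.666667 = 3.0195 kg_CO2/kg_fuel


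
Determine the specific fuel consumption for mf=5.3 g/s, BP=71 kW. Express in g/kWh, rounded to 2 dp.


SFC = (mf / BP) * 3600
Rate = 5.3 / 71 = 0.074648 g/(s*kW)
SFC = 0.074648 * 3600 = 268.73 g/kWh


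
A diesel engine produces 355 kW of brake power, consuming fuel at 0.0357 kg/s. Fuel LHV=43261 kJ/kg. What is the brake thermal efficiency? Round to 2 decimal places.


eta_BTE = (BP / (mf * LHV)) * 100
Denominator = 0.0357 * 43261 = 1544.4177 kW
eta_BTE = (355 / 1544.4177) * 100 = 22.99%


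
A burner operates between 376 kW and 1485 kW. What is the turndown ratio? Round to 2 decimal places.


TDR = Q_max / Q_min
TDR = 1485 / 376 = 3.95


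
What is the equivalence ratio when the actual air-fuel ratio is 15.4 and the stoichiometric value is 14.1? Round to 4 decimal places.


phi = AFR_stoich / AFR_actual
phi = 14.1 / 15.4 = 0.9156


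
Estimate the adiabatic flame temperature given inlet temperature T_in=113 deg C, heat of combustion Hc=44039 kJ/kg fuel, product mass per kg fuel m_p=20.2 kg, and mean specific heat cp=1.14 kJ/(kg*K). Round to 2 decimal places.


T_ad = T_in + Hc / (m_p * cp)
Denominator = 20.2 * 1.14 = 23.0280
Temperature rise = 44039 / 23.0280 = 1912.41 K
T_ad = 113 + 1912.41 = 2025.41 deg C


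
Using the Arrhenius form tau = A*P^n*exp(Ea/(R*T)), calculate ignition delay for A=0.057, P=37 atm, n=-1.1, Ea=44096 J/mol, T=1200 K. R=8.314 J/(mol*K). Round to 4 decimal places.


tau = A * P^n * exp(Ea/(R*T))
P^n = 37^(-1.1) = 0.01883554
Ea/(R*T) = 44096/(8.314*1200) = 4.419854
exp(Ea/(R*T)) = 83.084159
tau = 0.057 * 0.01883554 * 83.084159 = 0.0892 ms


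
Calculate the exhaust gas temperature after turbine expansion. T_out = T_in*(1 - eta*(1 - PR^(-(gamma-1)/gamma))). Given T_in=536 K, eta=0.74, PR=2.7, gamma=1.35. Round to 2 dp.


T_out = T_in * (1 - eta * (1 - PR^(-(gamma-1)/gamma)))
Exponent = -(1.35-1)/1.35 = -0.25925926
PR^exp = 2.7^(-0.25925926) = 0.77297411
Factor = 1 - 0.74*(1 - 0.77297411) = 0.83200084
T_out = 536 * 0.83200084 = 445.95 K


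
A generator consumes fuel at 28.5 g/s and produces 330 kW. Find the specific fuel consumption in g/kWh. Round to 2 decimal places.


SFC = (mf / BP) * 3600
Rate = 28.5 / 330 = 0.086364 g/(s*kW)
SFC = 0.086364 * 3600 = 310.91 g/kWh


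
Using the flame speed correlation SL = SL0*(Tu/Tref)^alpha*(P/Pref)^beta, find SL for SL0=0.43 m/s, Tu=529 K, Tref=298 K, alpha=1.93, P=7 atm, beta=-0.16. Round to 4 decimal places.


SL = SL0 * (Tu/Tref)^alpha * (P/Pref)^beta
T ratio = 529/298 = 1.77516779
(T ratio)^alpha = 1.77516779^1.93 = 3.027137
(P/Pref)^beta = 7^(-0.16) = 0.732461
SL = 0.43 * 3.027137 * 0.732461 = 0.9534 m/s


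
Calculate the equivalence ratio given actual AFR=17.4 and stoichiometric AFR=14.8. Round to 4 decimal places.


phi = AFR_stoich / AFR_actual
phi = 14.8 / 17.4 = 0.8506


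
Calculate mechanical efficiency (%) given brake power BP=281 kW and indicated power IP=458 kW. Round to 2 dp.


eta_mech = (BP / IP) * 100
Ratio = 281 / 458 = 0.6135
eta_mech = 0.6135 * 100 = 61.35%


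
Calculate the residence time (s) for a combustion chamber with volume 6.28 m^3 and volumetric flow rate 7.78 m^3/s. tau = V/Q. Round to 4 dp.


tau = V / Q_flow
tau = 6.28 / 7.78 = 0.8072 s


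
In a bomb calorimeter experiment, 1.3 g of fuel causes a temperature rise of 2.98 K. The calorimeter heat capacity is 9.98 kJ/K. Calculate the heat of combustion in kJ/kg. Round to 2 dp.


Hc = C_cal * delta_T / m_fuel
Q_released = 9.98 * 2.98 = 29.7404 kJ
m_fuel = 1.3 g = 1.3/1000 kg = 0.001300 kg
Hc = 29.7404 / 0.001300 = 22877.23 kJ/kg


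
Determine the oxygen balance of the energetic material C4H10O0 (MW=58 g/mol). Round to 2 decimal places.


OB = -1600 * (2C + H/2 - O) / MW
Inner = 2*4 + 10/2 - 0 = 13.00
OB = -1600 * 13.00 / 58 = -358.62%


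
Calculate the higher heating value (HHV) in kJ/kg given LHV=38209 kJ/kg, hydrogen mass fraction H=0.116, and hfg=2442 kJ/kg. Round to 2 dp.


HHV = LHV + hfg * 9 * H
Water addition = 2442 * 9 * 0.116 = 2549.448 kJ/kg
HHV = 38209 + 2549.448 = 40758.45 kJ/kg


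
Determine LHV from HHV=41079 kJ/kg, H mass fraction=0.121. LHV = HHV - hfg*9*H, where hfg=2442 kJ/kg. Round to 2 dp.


LHV = HHV - hfg * 9 * H
Water correction = 2442 * 9 * 0.121 = 2659.338 kJ/kg
LHV = 41079 - 2659.338 = 38419.66 kJ/kg


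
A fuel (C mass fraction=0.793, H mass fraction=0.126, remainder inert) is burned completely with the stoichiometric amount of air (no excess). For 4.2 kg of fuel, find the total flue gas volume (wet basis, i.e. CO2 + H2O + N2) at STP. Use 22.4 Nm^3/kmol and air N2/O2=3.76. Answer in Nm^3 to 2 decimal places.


Per kg fuel: CO2 = (C/12 kmol)*22.4 = (0.793/12)*22.4 = 1.48027 Nm^3
Per kg fuel: H2O = (H/2 kmol)*22.4 = (0.126/2)*22.4 = 1.41120 Nm^3
O2 needed per kg fuel = C/12 + H/4 = 0.793/12 + 0.126/4 = 0.09758333 kmol
Per kg fuel: N2 = O2*3.76*22.4 = 0.09758333*3.76*22.4 = 8.21886 Nm^3
Total per kg = 1.48027 + 1.41120 + 8.21886 = 11.11033 Nm^3
Total = 11.11033 * 4.2 = 46.66 Nm^3


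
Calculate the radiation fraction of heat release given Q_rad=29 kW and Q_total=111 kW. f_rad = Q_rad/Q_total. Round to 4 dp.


f_rad = Q_rad / Q_total
f_rad = 29 / 111 = 0.2613


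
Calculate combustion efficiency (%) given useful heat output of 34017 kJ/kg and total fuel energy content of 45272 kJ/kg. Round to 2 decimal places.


Efficiency = (Q_useful / Q_fuel) * 100
Efficiency = (34017 / 45272) * 100
Efficiency = 0.7514 * 100 = 75.14%


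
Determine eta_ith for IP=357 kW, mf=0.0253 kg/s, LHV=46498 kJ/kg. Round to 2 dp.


eta_ith = (IP / (mf * LHV)) * 100
Denominator = 0.0253 * 46498 = 1176.3994 kW
eta_ith = (357 / 1176.3994) * 100 = 30.35%


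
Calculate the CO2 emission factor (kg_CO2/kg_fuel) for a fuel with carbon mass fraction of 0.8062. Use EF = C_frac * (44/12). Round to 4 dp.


EF = C_frac * (M_CO2 / M_C)
EF = 0.8062 * (44/12)
EF = 0.8062 * 3.666667 = 2.9561 kg_CO2/kg_fuel


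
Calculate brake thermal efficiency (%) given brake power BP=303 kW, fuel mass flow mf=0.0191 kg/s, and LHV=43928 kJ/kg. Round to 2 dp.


eta_BTE = (BP / (mf * LHV)) * 100
Denominator = 0.0191 * 43928 = 839.0248 kW
eta_BTE = (303 / 839.0248) * 100 = 36.11%


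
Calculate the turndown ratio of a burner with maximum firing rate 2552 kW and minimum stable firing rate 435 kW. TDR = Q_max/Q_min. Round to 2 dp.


TDR = Q_max / Q_min
TDR = 2552 / 435 = 5.87


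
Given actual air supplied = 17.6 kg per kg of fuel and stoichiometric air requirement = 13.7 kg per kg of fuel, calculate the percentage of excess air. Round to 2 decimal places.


Excess air = actual - stoichiometric = 17.6 - 13.7 = 3.90 kg/kg fuel
Excess air % = (excess / stoich) * 100 = (3.90 / 13.7) * 100 = 28.47%


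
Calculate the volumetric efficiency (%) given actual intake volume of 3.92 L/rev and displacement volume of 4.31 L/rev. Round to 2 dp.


eta_v = (V_actual / V_disp) * 100
Ratio = 3.92 / 4.31 = 0.9095
eta_v = 0.9095 * 100 = 90.95%


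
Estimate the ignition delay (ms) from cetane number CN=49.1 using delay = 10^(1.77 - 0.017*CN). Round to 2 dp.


delay = 10^(1.77 - 0.017*CN)
Exponent = 1.77 - 0.017*49.1 = 0.9353
delay = 10^0.9353 = 8.62 ms


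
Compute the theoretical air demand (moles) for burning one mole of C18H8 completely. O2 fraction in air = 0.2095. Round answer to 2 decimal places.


Balanced combustion: C18H8 + 20 O2 -> 18 CO2 + 4 H2O
O2 needed = C + H/4 = 18 + 8/4 = 20.00 moles
Air moles = O2 / 0.2095 = 20.00 / 0.2095 = 95.47 moles air


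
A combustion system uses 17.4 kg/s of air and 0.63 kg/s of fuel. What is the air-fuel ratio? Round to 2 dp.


AFR = m_air / m_fuel
AFR = 17.4 / 0.63 = 27.62


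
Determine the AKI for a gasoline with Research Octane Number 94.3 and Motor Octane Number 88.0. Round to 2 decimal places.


AKI = (RON + MON) / 2
AKI = (94.3 + 88.0) / 2
AKI = 182.3 / 2 = 91.15


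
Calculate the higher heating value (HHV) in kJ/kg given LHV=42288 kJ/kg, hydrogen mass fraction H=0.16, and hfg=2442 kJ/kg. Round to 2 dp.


HHV = LHV + hfg * 9 * H
Water addition = 2442 * 9 * 0.16 = 3516.480 kJ/kg
HHV = 42288 + 3516.480 = 45804.48 kJ/kg


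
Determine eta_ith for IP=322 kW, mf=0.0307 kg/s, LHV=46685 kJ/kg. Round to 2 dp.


eta_ith = (IP / (mf * LHV)) * 100
Denominator = 0.0307 * 46685 = 1433.2295 kW
eta_ith = (322 / 1433.2295) * 100 = 22.47%


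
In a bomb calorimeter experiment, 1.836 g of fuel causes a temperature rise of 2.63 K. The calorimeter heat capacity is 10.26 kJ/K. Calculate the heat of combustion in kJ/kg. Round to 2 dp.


Hc = C_cal * delta_T / m_fuel
Q_released = 10.26 * 2.63 = 26.9838 kJ
m_fuel = 1.836 g = 1.836/1000 kg = 0.001836 kg
Hc = 26.9838 / 0.001836 = 14697.06 kJ/kg


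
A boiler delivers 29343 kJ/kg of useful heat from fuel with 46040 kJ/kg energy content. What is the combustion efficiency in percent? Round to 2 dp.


Efficiency = (Q_useful / Q_fuel) * 100
Efficiency = (29343 / 46040) * 100
Efficiency = 0.6373 * 100 = 63.73%


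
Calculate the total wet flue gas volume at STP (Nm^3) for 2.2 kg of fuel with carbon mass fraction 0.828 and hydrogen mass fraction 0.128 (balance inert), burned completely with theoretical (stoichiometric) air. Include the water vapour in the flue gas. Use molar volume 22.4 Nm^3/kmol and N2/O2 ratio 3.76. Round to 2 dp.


Per kg fuel: CO2 = (C/12 kmol)*22.4 = (0.828/12)*22.4 = 1.54560 Nm^3
Per kg fuel: H2O = (H/2 kmol)*22.4 = (0.128/2)*22.4 = 1.43360 Nm^3
O2 needed per kg fuel = C/12 + H/4 = 0.828/12 + 0.128/4 = 0.10100000 kmol
Per kg fuel: N2 = O2*3.76*22.4 = 0.10100000*3.76*22.4 = 8.50662 Nm^3
Total per kg = 1.54560 + 1.43360 + 8.50662 = 11.48582 Nm^3
Total = 11.48582 * 2.2 = 25.27 Nm^3


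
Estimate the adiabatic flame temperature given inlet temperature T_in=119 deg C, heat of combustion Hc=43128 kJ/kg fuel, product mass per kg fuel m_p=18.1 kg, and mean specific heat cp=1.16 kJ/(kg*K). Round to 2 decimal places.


T_ad = T_in + Hc / (m_p * cp)
Denominator = 18.1 * 1.16 = 20.9960
Temperature rise = 43128 / 20.9960 = 2054.11 K
T_ad = 119 + 2054.11 = 2173.11 deg C


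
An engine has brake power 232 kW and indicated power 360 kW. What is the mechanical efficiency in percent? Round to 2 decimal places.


eta_mech = (BP / IP) * 100
Ratio = 232 / 360 = 0.6444
eta_mech = 0.6444 * 100 = 64.44%


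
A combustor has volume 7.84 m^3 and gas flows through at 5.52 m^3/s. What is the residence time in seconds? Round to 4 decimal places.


tau = V / Q_flow
tau = 7.84 / 5.52 = 1.4203 s


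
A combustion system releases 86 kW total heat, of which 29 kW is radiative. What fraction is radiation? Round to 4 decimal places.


f_rad = Q_rad / Q_total
f_rad = 29 / 86 = 0.3372


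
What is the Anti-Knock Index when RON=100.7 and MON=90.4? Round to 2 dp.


AKI = (RON + MON) / 2
AKI = (100.7 + 90.4) / 2
AKI = 191.1 / 2 = 95.55


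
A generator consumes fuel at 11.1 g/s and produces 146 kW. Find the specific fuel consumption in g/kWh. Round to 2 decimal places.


SFC = (mf / BP) * 3600
Rate = 11.1 / 146 = 0.076027 g/(s*kW)
SFC = 0.076027 * 3600 = 273.70 g/kWh


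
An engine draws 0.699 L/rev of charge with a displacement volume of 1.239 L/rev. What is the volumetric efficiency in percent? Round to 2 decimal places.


eta_v = (V_actual / V_disp) * 100
Ratio = 0.699 / 1.239 = 0.5642
eta_v = 0.5642 * 100 = 56.42%


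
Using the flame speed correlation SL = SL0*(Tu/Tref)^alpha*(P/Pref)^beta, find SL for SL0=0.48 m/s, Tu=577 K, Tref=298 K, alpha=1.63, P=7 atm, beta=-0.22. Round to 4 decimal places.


SL = SL0 * (Tu/Tref)^alpha * (P/Pref)^beta
T ratio = 577/298 = 1.93624161
(T ratio)^alpha = 1.93624161^1.63 = 2.935919
(P/Pref)^beta = 7^(-0.22) = 0.651746
SL = 0.48 * 2.935919 * 0.651746 = 0.9185 m/s


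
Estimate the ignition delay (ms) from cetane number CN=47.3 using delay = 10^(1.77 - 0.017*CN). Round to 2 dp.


delay = 10^(1.77 - 0.017*CN)
Exponent = 1.77 - 0.017*47.3 = 0.9659
delay = 10^0.9659 = 9.24 ms


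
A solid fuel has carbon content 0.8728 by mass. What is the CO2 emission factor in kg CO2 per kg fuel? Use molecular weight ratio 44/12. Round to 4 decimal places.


EF = C_frac * (M_CO2 / M_C)
EF = 0.8728 * (44/12)
EF = 0.8728 * 3.666667 = 3.2003 kg_CO2/kg_fuel


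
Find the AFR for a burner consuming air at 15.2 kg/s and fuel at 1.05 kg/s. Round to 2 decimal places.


AFR = m_air / m_fuel
AFR = 15.2 / 1.05 = 14.48


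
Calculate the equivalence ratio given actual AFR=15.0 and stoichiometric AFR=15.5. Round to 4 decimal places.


phi = AFR_stoich / AFR_actual
phi = 15.5 / 15.0 = 1.0333


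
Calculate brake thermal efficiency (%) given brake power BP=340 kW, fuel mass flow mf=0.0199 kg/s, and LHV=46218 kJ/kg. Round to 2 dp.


eta_BTE = (BP / (mf * LHV)) * 100
Denominator = 0.0199 * 46218 = 919.7382 kW
eta_BTE = (340 / 919.7382) * 100 = 36.97%


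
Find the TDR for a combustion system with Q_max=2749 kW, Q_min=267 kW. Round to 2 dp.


TDR = Q_max / Q_min
TDR = 2749 / 267 = 10.30


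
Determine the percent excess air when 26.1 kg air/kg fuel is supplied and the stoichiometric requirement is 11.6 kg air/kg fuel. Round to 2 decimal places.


Excess air = actual - stoichiometric = 26.1 - 11.6 = 14.50 kg/kg fuel
Excess air % = (excess / stoich) * 100 = (14.50 / 11.6) * 100 = 125.00%


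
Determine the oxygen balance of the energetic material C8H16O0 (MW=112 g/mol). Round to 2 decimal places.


OB = -1600 * (2C + H/2 - O) / MW
Inner = 2*8 + 16/2 - 0 = 24.00
OB = -1600 * 24.00 / 112 = -342.86%


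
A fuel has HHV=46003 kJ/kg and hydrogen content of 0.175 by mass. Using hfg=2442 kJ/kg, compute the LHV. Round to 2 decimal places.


LHV = HHV - hfg * 9 * H
Water correction = 2442 * 9 * 0.175 = 3846.150 kJ/kg
LHV = 46003 - 3846.150 = 42156.85 kJ/kg


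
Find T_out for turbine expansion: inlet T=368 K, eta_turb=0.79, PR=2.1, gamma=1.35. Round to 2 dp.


T_out = T_in * (1 - eta * (1 - PR^(-(gamma-1)/gamma)))
Exponent = -(1.35-1)/1.35 = -0.25925926
PR^exp = 2.1^(-0.25925926) = 0.82501466
Factor = 1 - 0.79*(1 - 0.82501466) = 0.86176158
T_out = 368 * 0.86176158 = 317.13 K


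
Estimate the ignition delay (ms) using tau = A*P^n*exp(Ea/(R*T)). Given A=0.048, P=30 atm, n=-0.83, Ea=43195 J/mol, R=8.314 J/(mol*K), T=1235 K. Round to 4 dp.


tau = A * P^n * exp(Ea/(R*T))
P^n = 30^(-0.83) = 0.05942776
Ea/(R*T) = 43195/(8.314*1235) = 4.206845
exp(Ea/(R*T)) = 67.144358
tau = 0.048 * 0.05942776 * 67.144358 = 0.1915 ms


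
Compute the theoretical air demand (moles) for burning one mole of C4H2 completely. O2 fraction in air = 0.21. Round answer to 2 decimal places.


Balanced combustion: C4H2 + 4.5 O2 -> 4 CO2 + 1 H2O
O2 needed = C + H/4 = 4 + 2/4 = 4.50 moles
Air moles = O2 / 0.21 = 4.50 / 0.21 = 21.43 moles air


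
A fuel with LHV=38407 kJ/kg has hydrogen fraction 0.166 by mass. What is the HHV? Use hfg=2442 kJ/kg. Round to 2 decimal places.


HHV = LHV + hfg * 9 * H
Water addition = 2442 * 9 * 0.166 = 3648.348 kJ/kg
HHV = 38407 + 3648.348 = 42055.35 kJ/kg


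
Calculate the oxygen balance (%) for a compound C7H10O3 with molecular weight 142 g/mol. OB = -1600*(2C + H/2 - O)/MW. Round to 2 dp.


OB = -1600 * (2C + H/2 - O) / MW
Inner = 2*7 + 10/2 - 3 = 16.00
OB = -1600 * 16.00 / 142 = -180.28%


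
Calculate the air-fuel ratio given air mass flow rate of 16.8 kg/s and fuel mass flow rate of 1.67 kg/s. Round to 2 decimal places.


AFR = m_air / m_fuel
AFR = 16.8 / 1.67 = 10.06


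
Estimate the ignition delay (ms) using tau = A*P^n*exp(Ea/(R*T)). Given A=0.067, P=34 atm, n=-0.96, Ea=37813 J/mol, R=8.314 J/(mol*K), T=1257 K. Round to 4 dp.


tau = A * P^n * exp(Ea/(R*T))
P^n = 34^(-0.96) = 0.03386727
Ea/(R*T) = 37813/(8.314*1257) = 3.618227
exp(Ea/(R*T)) = 37.271435
tau = 0.067 * 0.03386727 * 37.271435 = 0.0846 ms


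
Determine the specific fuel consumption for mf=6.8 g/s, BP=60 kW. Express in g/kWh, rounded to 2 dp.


SFC = (mf / BP) * 3600
Rate = 6.8 / 60 = 0.113333 g/(s*kW)
SFC = 0.113333 * 3600 = 408.00 g/kWh


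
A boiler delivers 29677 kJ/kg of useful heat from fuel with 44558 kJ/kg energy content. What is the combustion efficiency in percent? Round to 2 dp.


Efficiency = (Q_useful / Q_fuel) * 100
Efficiency = (29677 / 44558) * 100
Efficiency = 0.6660 * 100 = 66.60%


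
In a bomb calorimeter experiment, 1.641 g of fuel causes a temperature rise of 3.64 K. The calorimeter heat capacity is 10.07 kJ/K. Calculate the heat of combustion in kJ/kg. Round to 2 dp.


Hc = C_cal * delta_T / m_fuel
Q_released = 10.07 * 3.64 = 36.6548 kJ
m_fuel = 1.641 g = 1.641/1000 kg = 0.001641 kg
Hc = 36.6548 / 0.001641 = 22336.87 kJ/kg


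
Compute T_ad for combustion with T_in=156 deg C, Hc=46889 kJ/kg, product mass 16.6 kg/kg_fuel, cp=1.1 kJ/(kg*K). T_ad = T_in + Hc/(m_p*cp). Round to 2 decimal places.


T_ad = T_in + Hc / (m_p * cp)
Denominator = 16.6 * 1.1 = 18.2600
Temperature rise = 46889 / 18.2600 = 2567.85 K
T_ad = 156 + 2567.85 = 2723.85 deg C


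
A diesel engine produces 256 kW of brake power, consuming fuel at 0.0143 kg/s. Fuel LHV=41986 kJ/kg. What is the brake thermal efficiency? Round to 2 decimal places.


eta_BTE = (BP / (mf * LHV)) * 100
Denominator = 0.0143 * 41986 = 600.3998 kW
eta_BTE = (256 / 600.3998) * 100 = 42.64%


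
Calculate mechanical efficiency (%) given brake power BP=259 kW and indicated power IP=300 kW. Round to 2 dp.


eta_mech = (BP / IP) * 100
Ratio = 259 / 300 = 0.8633
eta_mech = 0.8633 * 100 = 86.33%


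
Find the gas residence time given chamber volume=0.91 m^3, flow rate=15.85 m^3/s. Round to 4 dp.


tau = V / Q_flow
tau = 0.91 / 15.85 = 0.0574 s


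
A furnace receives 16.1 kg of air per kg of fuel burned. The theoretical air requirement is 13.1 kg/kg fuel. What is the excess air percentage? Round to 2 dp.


Excess air = actual - stoichiometric = 16.1 - 13.1 = 3.00 kg/kg fuel
Excess air % = (excess / stoich) * 100 = (3.00 / 13.1) * 100 = 22.90%


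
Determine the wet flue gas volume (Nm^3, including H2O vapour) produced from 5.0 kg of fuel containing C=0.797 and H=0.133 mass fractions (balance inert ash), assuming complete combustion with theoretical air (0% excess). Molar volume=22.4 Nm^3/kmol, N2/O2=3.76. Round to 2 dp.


Per kg fuel: CO2 = (C/12 kmol)*22.4 = (0.797/12)*22.4 = 1.48773 Nm^3
Per kg fuel: H2O = (H/2 kmol)*22.4 = (0.133/2)*22.4 = 1.48960 Nm^3
O2 needed per kg fuel = C/12 + H/4 = 0.797/12 + 0.133/4 = 0.09966667 kmol
Per kg fuel: N2 = O2*3.76*22.4 = 0.09966667*3.76*22.4 = 8.39433 Nm^3
Total per kg = 1.48773 + 1.48960 + 8.39433 = 11.37166 Nm^3
Total = 11.37166 * 5.0 = 56.86 Nm^3


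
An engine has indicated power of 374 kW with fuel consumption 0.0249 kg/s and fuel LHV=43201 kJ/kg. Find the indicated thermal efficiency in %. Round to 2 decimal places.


eta_ith = (IP / (mf * LHV)) * 100
Denominator = 0.0249 * 43201 = 1075.7049 kW
eta_ith = (374 / 1075.7049) * 100 = 34.77%


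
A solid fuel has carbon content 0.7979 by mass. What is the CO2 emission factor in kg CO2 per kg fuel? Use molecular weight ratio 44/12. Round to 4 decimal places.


EF = C_frac * (M_CO2 / M_C)
EF = 0.7979 * (44/12)
EF = 0.7979 * 3.666667 = 2.9256 kg_CO2/kg_fuel


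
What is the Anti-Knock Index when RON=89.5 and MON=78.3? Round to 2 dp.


AKI = (RON + MON) / 2
AKI = (89.5 + 78.3) / 2
AKI = 167.8 / 2 = 83.90


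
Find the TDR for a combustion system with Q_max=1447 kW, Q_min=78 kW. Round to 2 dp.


TDR = Q_max / Q_min
TDR = 1447 / 78 = 18.55


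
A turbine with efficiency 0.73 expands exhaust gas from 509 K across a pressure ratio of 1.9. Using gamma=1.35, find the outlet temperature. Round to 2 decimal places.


T_out = T_in * (1 - eta * (1 - PR^(-(gamma-1)/gamma)))
Exponent = -(1.35-1)/1.35 = -0.25925926
PR^exp = 1.9^(-0.25925926) = 0.84670193
Factor = 1 - 0.73*(1 - 0.84670193) = 0.88809241
T_out = 509 * 0.88809241 = 452.04 K


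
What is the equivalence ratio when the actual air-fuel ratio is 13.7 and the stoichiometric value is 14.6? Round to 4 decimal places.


phi = AFR_stoich / AFR_actual
phi = 14.6 / 13.7 = 1.0657


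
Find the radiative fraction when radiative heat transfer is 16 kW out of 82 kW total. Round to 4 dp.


f_rad = Q_rad / Q_total
f_rad = 16 / 82 = 0.1951


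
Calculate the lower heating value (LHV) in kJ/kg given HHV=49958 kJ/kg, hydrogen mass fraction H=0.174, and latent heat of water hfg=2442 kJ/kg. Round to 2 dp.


LHV = HHV - hfg * 9 * H
Water correction = 2442 * 9 * 0.174 = 3824.172 kJ/kg
LHV = 49958 - 3824.172 = 46133.83 kJ/kg


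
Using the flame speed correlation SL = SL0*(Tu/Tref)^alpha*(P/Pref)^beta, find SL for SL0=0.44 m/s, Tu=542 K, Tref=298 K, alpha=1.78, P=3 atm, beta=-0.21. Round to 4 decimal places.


SL = SL0 * (Tu/Tref)^alpha * (P/Pref)^beta
T ratio = 542/298 = 1.81879195
(T ratio)^alpha = 1.81879195^1.78 = 2.900105
(P/Pref)^beta = 3^(-0.21) = 0.793971
SL = 0.44 * 2.900105 * 0.793971 = 1.0131 m/s


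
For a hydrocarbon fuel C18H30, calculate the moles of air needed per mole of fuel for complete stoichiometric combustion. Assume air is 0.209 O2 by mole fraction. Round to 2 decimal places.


Balanced combustion: C18H30 + 25.5 O2 -> 18 CO2 + 15 H2O
O2 needed = C + H/4 = 18 + 30/4 = 25.50 moles
Air moles = O2 / 0.209 = 25.50 / 0.209 = 122.01 moles air


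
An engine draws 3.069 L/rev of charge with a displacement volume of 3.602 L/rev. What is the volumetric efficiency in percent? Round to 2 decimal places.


eta_v = (V_actual / V_disp) * 100
Ratio = 3.069 / 3.602 = 0.8520
eta_v = 0.8520 * 100 = 85.20%


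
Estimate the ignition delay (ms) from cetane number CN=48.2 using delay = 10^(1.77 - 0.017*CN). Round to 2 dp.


delay = 10^(1.77 - 0.017*CN)
Exponent = 1.77 - 0.017*48.2 = 0.9506
delay = 10^0.9506 = 8.92 ms


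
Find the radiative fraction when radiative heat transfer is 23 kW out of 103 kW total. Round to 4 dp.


f_rad = Q_rad / Q_total
f_rad = 23 / 103 = 0.2233


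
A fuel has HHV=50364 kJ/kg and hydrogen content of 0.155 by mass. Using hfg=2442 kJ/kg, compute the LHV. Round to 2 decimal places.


LHV = HHV - hfg * 9 * H
Water correction = 2442 * 9 * 0.155 = 3406.590 kJ/kg
LHV = 50364 - 3406.590 = 46957.41 kJ/kg


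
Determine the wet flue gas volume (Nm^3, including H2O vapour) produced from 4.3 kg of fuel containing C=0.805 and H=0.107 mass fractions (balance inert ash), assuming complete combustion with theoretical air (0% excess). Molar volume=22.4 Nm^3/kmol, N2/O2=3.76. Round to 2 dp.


Per kg fuel: CO2 = (C/12 kmol)*22.4 = (0.805/12)*22.4 = 1.50267 Nm^3
Per kg fuel: H2O = (H/2 kmol)*22.4 = (0.107/2)*22.4 = 1.19840 Nm^3
O2 needed per kg fuel = C/12 + H/4 = 0.805/12 + 0.107/4 = 0.09383333 kmol
Per kg fuel: N2 = O2*3.76*22.4 = 0.09383333*3.76*22.4 = 7.90302 Nm^3
Total per kg = 1.50267 + 1.19840 + 7.90302 = 10.60409 Nm^3
Total = 10.60409 * 4.3 = 45.60 Nm^3


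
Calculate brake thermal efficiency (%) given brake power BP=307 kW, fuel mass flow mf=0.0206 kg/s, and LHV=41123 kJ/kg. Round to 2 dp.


eta_BTE = (BP / (mf * LHV)) * 100
Denominator = 0.0206 * 41123 = 847.1338 kW
eta_BTE = (307 / 847.1338) * 100 = 36.24%


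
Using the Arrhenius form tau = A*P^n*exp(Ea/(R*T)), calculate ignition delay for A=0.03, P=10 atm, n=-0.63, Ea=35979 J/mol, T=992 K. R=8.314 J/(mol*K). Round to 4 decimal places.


tau = A * P^n * exp(Ea/(R*T))
P^n = 10^(-0.63) = 0.23442288
Ea/(R*T) = 35979/(8.314*992) = 4.362419
exp(Ea/(R*T)) = 78.446683
tau = 0.03 * 0.23442288 * 78.446683 = 0.5517 ms


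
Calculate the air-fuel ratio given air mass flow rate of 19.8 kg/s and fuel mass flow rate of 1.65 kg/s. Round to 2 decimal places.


AFR = m_air / m_fuel
AFR = 19.8 / 1.65 = 12.00


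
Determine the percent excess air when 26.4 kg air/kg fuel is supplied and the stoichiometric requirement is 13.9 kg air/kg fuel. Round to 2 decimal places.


Excess air = actual - stoichiometric = 26.4 - 13.9 = 12.50 kg/kg fuel
Excess air % = (excess / stoich) * 100 = (12.50 / 13.9) * 100 = 89.93%


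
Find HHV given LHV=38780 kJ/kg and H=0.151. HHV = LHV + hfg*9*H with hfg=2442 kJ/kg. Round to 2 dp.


HHV = LHV + hfg * 9 * H
Water addition = 2442 * 9 * 0.151 = 3318.678 kJ/kg
HHV = 38780 + 3318.678 = 42098.68 kJ/kg


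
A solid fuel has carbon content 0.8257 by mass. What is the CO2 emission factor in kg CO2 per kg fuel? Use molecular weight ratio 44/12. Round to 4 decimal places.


EF = C_frac * (M_CO2 / M_C)
EF = 0.8257 * (44/12)
EF = 0.8257 * 3.666667 = 3.0276 kg_CO2/kg_fuel


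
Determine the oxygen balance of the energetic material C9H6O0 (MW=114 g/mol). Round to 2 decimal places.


OB = -1600 * (2C + H/2 - O) / MW
Inner = 2*9 + 6/2 - 0 = 21.00
OB = -1600 * 21.00 / 114 = -294.74%


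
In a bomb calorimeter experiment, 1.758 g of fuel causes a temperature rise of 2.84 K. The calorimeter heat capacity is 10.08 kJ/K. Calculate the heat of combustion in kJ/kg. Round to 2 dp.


Hc = C_cal * delta_T / m_fuel
Q_released = 10.08 * 2.84 = 28.6272 kJ
m_fuel = 1.758 g = 1.758/1000 kg = 0.001758 kg
Hc = 28.6272 / 0.001758 = 16283.96 kJ/kg


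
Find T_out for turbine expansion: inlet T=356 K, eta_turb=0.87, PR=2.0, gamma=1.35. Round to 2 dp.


T_out = T_in * (1 - eta * (1 - PR^(-(gamma-1)/gamma)))
Exponent = -(1.35-1)/1.35 = -0.25925926
PR^exp = 2.0^(-0.25925926) = 0.83551680
Factor = 1 - 0.87*(1 - 0.83551680) = 0.85689962
T_out = 356 * 0.85689962 = 305.06 K


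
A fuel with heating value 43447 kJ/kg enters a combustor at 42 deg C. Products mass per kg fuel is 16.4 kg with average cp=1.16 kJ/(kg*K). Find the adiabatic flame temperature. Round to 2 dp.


T_ad = T_in + Hc / (m_p * cp)
Denominator = 16.4 * 1.16 = 19.0240
Temperature rise = 43447 / 19.0240 = 2283.80 K
T_ad = 42 + 2283.80 = 2325.80 deg C


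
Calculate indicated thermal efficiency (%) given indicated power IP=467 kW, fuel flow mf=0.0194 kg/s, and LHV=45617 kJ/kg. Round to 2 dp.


eta_ith = (IP / (mf * LHV)) * 100
Denominator = 0.0194 * 45617 = 884.9698 kW
eta_ith = (467 / 884.9698) * 100 = 52.77%


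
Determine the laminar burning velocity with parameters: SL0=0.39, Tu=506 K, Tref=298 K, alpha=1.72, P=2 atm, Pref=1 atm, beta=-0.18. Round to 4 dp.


SL = SL0 * (Tu/Tref)^alpha * (P/Pref)^beta
T ratio = 506/298 = 1.69798658
(T ratio)^alpha = 1.69798658^1.72 = 2.485919
(P/Pref)^beta = 2^(-0.18) = 0.882703
SL = 0.39 * 2.485919 * 0.882703 = 0.8558 m/s


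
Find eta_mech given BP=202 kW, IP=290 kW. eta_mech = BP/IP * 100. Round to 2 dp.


eta_mech = (BP / IP) * 100
Ratio = 202 / 290 = 0.6966
eta_mech = 0.6966 * 100 = 69.66%


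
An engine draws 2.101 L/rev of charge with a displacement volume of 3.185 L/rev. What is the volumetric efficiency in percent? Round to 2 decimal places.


eta_v = (V_actual / V_disp) * 100
Ratio = 2.101 / 3.185 = 0.6597
eta_v = 0.6597 * 100 = 65.97%


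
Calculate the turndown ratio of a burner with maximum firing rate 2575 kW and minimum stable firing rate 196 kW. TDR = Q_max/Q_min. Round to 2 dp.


TDR = Q_max / Q_min
TDR = 2575 / 196 = 13.14


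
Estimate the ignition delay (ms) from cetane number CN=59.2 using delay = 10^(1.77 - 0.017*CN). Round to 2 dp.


delay = 10^(1.77 - 0.017*CN)
Exponent = 1.77 - 0.017*59.2 = 0.7636
delay = 10^0.7636 = 5.80 ms


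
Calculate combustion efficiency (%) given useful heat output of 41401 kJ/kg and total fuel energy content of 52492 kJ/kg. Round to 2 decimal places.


Efficiency = (Q_useful / Q_fuel) * 100
Efficiency = (41401 / 52492) * 100
Efficiency = 0.7887 * 100 = 78.87%


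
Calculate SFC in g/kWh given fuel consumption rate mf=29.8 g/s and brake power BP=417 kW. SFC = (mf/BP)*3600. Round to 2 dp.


SFC = (mf / BP) * 3600
Rate = 29.8 / 417 = 0.071463 g/(s*kW)
SFC = 0.071463 * 3600 = 257.27 g/kWh


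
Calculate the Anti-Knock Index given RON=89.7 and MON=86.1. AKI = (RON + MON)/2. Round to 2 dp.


AKI = (RON + MON) / 2
AKI = (89.7 + 86.1) / 2
AKI = 175.8 / 2 = 87.90


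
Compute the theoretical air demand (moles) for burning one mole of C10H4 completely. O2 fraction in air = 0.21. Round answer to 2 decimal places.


Balanced combustion: C10H4 + 11 O2 -> 10 CO2 + 2 H2O
O2 needed = C + H/4 = 10 + 4/4 = 11.00 moles
Air moles = O2 / 0.21 = 11.00 / 0.21 = 52.38 moles air


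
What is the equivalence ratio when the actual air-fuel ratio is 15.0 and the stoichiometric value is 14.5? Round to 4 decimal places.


phi = AFR_stoich / AFR_actual
phi = 14.5 / 15.0 = 0.9667


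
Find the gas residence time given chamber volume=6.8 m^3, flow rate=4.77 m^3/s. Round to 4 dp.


tau = V / Q_flow
tau = 6.8 / 4.77 = 1.4256 s


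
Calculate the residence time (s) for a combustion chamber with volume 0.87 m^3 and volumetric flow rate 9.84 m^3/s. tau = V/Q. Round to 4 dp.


tau = V / Q_flow
tau = 0.87 / 9.84 = 0.0884 s


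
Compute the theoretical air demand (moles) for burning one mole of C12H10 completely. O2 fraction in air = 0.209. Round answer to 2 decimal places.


Balanced combustion: C12H10 + 14.5 O2 -> 12 CO2 + 5 H2O
O2 needed = C + H/4 = 12 + 10/4 = 14.50 moles
Air moles = O2 / 0.209 = 14.50 / 0.209 = 69.38 moles air


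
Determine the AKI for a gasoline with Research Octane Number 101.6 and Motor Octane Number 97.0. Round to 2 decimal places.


AKI = (RON + MON) / 2
AKI = (101.6 + 97.0) / 2
AKI = 198.6 / 2 = 99.30


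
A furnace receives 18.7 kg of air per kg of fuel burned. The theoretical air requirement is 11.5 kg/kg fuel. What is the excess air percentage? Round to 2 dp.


Excess air = actual - stoichiometric = 18.7 - 11.5 = 7.20 kg/kg fuel
Excess air % = (excess / stoich) * 100 = (7.20 / 11.5) * 100 = 62.61%


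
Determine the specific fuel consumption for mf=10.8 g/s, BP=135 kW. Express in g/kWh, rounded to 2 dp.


SFC = (mf / BP) * 3600
Rate = 10.8 / 135 = 0.080000 g/(s*kW)
SFC = 0.080000 * 3600 = 288.00 g/kWh


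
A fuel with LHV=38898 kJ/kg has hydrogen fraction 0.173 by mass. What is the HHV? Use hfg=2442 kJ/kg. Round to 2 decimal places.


HHV = LHV + hfg * 9 * H
Water addition = 2442 * 9 * 0.173 = 3802.194 kJ/kg
HHV = 38898 + 3802.194 = 42700.19 kJ/kg


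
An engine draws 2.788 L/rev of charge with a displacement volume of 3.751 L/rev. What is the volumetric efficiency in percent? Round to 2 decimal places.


eta_v = (V_actual / V_disp) * 100
Ratio = 2.788 / 3.751 = 0.7433
eta_v = 0.7433 * 100 = 74.33%


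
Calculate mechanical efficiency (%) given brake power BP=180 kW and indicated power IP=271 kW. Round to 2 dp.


eta_mech = (BP / IP) * 100
Ratio = 180 / 271 = 0.6642
eta_mech = 0.6642 * 100 = 66.42%


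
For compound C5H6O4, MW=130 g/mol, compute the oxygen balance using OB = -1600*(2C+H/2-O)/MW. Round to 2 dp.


OB = -1600 * (2C + H/2 - O) / MW
Inner = 2*5 + 6/2 - 4 = 9.00
OB = -1600 * 9.00 / 130 = -110.77%


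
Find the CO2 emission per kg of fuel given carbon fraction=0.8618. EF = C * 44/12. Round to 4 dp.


EF = C_frac * (M_CO2 / M_C)
EF = 0.8618 * (44/12)
EF = 0.8618 * 3.666667 = 3.1599 kg_CO2/kg_fuel


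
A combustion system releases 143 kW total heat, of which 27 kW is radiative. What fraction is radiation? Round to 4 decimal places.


f_rad = Q_rad / Q_total
f_rad = 27 / 143 = 0.1888


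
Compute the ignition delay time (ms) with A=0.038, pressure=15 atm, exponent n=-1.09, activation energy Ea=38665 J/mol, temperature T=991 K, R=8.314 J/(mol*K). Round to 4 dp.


tau = A * P^n * exp(Ea/(R*T))
P^n = 15^(-1.09) = 0.05224690
Ea/(R*T) = 38665/(8.314*991) = 4.692825
exp(Ea/(R*T)) = 109.161102
tau = 0.038 * 0.05224690 * 109.161102 = 0.2167 ms


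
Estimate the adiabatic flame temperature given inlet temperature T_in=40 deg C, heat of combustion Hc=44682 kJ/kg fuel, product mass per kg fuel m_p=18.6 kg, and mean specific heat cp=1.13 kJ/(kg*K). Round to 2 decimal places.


T_ad = T_in + Hc / (m_p * cp)
Denominator = 18.6 * 1.13 = 21.0180
Temperature rise = 44682 / 21.0180 = 2125.89 K
T_ad = 40 + 2125.89 = 2165.89 deg C


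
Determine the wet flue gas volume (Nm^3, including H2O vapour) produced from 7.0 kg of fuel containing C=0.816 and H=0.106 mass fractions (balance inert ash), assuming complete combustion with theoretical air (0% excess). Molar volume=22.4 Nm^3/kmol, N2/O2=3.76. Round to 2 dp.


Per kg fuel: CO2 = (C/12 kmol)*22.4 = (0.816/12)*22.4 = 1.52320 Nm^3
Per kg fuel: H2O = (H/2 kmol)*22.4 = (0.106/2)*22.4 = 1.18720 Nm^3
O2 needed per kg fuel = C/12 + H/4 = 0.816/12 + 0.106/4 = 0.09450000 kmol
Per kg fuel: N2 = O2*3.76*22.4 = 0.09450000*3.76*22.4 = 7.95917 Nm^3
Total per kg = 1.52320 + 1.18720 + 7.95917 = 10.66957 Nm^3
Total = 10.66957 * 7.0 = 74.69 Nm^3


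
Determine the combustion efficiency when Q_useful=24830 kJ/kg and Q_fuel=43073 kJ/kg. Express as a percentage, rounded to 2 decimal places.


Efficiency = (Q_useful / Q_fuel) * 100
Efficiency = (24830 / 43073) * 100
Efficiency = 0.5765 * 100 = 57.65%


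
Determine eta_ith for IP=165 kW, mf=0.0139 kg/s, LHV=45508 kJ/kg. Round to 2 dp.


eta_ith = (IP / (mf * LHV)) * 100
Denominator = 0.0139 * 45508 = 632.5612 kW
eta_ith = (165 / 632.5612) * 100 = 26.08%


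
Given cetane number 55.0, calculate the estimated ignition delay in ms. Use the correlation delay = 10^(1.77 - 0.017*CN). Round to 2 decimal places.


delay = 10^(1.77 - 0.017*CN)
Exponent = 1.77 - 0.017*55.0 = 0.8350
delay = 10^0.8350 = 6.84 ms


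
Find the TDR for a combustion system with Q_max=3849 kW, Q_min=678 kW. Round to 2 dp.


TDR = Q_max / Q_min
TDR = 3849 / 678 = 5.68


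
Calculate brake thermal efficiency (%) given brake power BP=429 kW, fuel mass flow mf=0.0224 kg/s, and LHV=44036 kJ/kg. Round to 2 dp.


eta_BTE = (BP / (mf * LHV)) * 100
Denominator = 0.0224 * 44036 = 986.4064 kW
eta_BTE = (429 / 986.4064) * 100 = 43.49%


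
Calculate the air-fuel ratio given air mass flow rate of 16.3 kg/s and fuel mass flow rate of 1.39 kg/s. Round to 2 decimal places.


AFR = m_air / m_fuel
AFR = 16.3 / 1.39 = 11.73


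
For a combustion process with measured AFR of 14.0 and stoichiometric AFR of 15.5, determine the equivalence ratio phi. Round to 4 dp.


phi = AFR_stoich / AFR_actual
phi = 15.5 / 14.0 = 1.1071


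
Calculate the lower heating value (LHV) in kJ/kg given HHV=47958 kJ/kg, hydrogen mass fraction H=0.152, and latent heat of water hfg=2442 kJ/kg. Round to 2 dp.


LHV = HHV - hfg * 9 * H
Water correction = 2442 * 9 * 0.152 = 3340.656 kJ/kg
LHV = 47958 - 3340.656 = 44617.34 kJ/kg


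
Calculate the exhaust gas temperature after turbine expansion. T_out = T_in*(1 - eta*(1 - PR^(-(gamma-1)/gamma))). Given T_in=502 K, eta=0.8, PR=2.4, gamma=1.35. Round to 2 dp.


T_out = T_in * (1 - eta * (1 - PR^(-(gamma-1)/gamma)))
Exponent = -(1.35-1)/1.35 = -0.25925926
PR^exp = 2.4^(-0.25925926) = 0.79694200
Factor = 1 - 0.8*(1 - 0.79694200) = 0.83755360
T_out = 502 * 0.83755360 = 420.45 K
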